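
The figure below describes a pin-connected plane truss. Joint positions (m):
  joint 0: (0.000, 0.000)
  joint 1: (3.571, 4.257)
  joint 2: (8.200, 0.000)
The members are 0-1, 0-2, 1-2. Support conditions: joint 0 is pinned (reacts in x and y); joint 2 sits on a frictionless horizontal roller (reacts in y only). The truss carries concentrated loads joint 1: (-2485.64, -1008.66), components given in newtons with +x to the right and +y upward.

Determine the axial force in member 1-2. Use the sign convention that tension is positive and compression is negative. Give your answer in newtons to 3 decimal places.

N=3 nodes, M=3 members, R=3 reactions → 2N=6, M+R=6
member 0 (0-1): L=5.5564, (cx,cy)=(0.6427,0.7661)
member 1 (0-2): L=8.2000, (cx,cy)=(1.0000,0.0000)
member 2 (1-2): L=6.2889, (cx,cy)=(0.7361,-0.6769)
solve A·x = −loads:
  F[0-1] = -2427.5178 N (compression)
  F[0-2] = -925.5301 N (compression)
  F[1-2] = +1257.4042 N (tension)
  Rx@0 = +2485.6400 N
  Ry@0 = +1859.8118 N
  Ry@2 = -851.1518 N

1257.404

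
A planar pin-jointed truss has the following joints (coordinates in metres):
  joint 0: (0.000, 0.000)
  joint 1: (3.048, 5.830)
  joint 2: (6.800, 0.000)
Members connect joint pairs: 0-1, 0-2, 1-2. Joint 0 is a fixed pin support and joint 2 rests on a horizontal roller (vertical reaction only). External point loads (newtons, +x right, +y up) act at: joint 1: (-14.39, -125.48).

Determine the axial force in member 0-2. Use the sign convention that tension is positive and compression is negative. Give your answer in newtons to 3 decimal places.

28.257

N=3 nodes, M=3 members, R=3 reactions → 2N=6, M+R=6
member 0 (0-1): L=6.5787, (cx,cy)=(0.4633,0.8862)
member 1 (0-2): L=6.8000, (cx,cy)=(1.0000,0.0000)
member 2 (1-2): L=6.9330, (cx,cy)=(0.5412,-0.8409)
solve A·x = −loads:
  F[0-1] = -92.0484 N (compression)
  F[0-2] = +28.2573 N (tension)
  F[1-2] = -52.2142 N (compression)
  Rx@0 = +14.3900 N
  Ry@0 = +81.5727 N
  Ry@2 = +43.9073 N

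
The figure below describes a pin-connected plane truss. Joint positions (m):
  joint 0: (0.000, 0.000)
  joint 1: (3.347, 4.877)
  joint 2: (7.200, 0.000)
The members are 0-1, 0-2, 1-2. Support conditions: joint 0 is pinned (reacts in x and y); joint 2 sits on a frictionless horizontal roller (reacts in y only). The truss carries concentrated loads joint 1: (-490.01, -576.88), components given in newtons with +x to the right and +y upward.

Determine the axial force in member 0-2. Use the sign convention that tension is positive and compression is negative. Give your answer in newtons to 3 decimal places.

N=3 nodes, M=3 members, R=3 reactions → 2N=6, M+R=6
member 0 (0-1): L=5.9150, (cx,cy)=(0.5658,0.8245)
member 1 (0-2): L=7.2000, (cx,cy)=(1.0000,0.0000)
member 2 (1-2): L=6.2154, (cx,cy)=(0.6199,-0.7847)
solve A·x = −loads:
  F[0-1] = -776.9759 N (compression)
  F[0-2] = -50.3605 N (compression)
  F[1-2] = +81.2377 N (tension)
  Rx@0 = +490.0100 N
  Ry@0 = +640.6246 N
  Ry@2 = -63.7446 N

-50.360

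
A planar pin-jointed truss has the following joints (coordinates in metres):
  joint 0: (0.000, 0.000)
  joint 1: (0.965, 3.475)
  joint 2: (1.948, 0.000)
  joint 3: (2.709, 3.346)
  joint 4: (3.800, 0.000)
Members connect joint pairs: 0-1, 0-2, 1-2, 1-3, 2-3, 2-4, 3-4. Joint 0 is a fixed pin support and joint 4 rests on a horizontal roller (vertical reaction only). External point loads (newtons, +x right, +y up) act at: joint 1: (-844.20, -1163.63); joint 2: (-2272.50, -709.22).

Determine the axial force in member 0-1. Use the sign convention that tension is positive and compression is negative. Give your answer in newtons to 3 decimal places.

N=5 nodes, M=7 members, R=3 reactions → 2N=10, M+R=10
member 0 (0-1): L=3.6065, (cx,cy)=(0.2676,0.9635)
member 1 (0-2): L=1.9480, (cx,cy)=(1.0000,0.0000)
member 2 (1-2): L=3.6114, (cx,cy)=(0.2722,-0.9622)
member 3 (1-3): L=1.7488, (cx,cy)=(0.9973,-0.0738)
member 4 (2-3): L=3.4314, (cx,cy)=(0.2218,0.9751)
member 5 (2-4): L=1.8520, (cx,cy)=(1.0000,0.0000)
member 6 (3-4): L=3.5194, (cx,cy)=(0.3100,-0.9507)
solve A·x = −loads:
  F[0-1] = -2060.9253 N (compression)
  F[0-2] = -2565.2534 N (compression)
  F[1-2] = +849.6851 N (tension)
  F[1-3] = +61.6398 N (tension)
  F[2-3] = -111.1502 N (compression)
  F[2-4] = -36.8218 N (compression)
  F[3-4] = +118.7808 N (tension)
  Rx@0 = +3116.7000 N
  Ry@0 = +1985.7793 N
  Ry@4 = -112.9293 N

-2060.925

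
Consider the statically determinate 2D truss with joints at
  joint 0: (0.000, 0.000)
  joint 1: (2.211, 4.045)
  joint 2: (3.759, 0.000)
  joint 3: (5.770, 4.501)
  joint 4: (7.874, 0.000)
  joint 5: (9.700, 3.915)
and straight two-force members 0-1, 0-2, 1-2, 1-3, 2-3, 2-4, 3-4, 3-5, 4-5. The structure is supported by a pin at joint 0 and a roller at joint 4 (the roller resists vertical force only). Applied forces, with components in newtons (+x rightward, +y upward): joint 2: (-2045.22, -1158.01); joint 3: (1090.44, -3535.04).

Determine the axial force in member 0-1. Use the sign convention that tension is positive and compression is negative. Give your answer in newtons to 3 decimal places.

N=6 nodes, M=9 members, R=3 reactions → 2N=12, M+R=12
member 0 (0-1): L=4.6098, (cx,cy)=(0.4796,0.8775)
member 1 (0-2): L=3.7590, (cx,cy)=(1.0000,0.0000)
member 2 (1-2): L=4.3311, (cx,cy)=(0.3574,-0.9339)
member 3 (1-3): L=3.5881, (cx,cy)=(0.9919,0.1271)
member 4 (2-3): L=4.9298, (cx,cy)=(0.4079,0.9130)
member 5 (2-4): L=4.1150, (cx,cy)=(1.0000,0.0000)
member 6 (3-4): L=4.9685, (cx,cy)=(0.4235,-0.9059)
member 7 (3-5): L=3.9734, (cx,cy)=(0.9891,-0.1475)
member 8 (4-5): L=4.3199, (cx,cy)=(0.4227,0.9063)
solve A·x = −loads:
  F[0-1] = -1055.8163 N (compression)
  F[0-2] = -448.3819 N (compression)
  F[1-2] = +879.3837 N (tension)
  F[1-3] = -827.4128 N (compression)
  F[2-3] = +368.7931 N (tension)
  F[2-4] = +1760.7036 N (tension)
  F[3-4] = -4157.8065 N (compression)
  F[3-5] = +0.0000 N (tension)
  F[4-5] = -0.0000 N (compression)
  Rx@0 = +954.7800 N
  Ry@0 = +926.4497 N
  Ry@4 = +3766.6003 N

-1055.816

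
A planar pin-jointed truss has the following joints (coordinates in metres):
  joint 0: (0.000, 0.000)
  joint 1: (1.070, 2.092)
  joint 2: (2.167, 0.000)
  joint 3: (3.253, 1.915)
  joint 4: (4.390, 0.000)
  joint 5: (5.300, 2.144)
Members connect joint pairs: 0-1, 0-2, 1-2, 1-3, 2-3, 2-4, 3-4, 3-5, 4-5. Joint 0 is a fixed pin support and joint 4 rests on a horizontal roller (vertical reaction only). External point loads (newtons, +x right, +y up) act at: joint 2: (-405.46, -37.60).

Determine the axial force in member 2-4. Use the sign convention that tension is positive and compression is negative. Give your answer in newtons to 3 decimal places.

11.020

N=6 nodes, M=9 members, R=3 reactions → 2N=12, M+R=12
member 0 (0-1): L=2.3498, (cx,cy)=(0.4554,0.8903)
member 1 (0-2): L=2.1670, (cx,cy)=(1.0000,0.0000)
member 2 (1-2): L=2.3622, (cx,cy)=(0.4644,-0.8856)
member 3 (1-3): L=2.1902, (cx,cy)=(0.9967,-0.0808)
member 4 (2-3): L=2.2015, (cx,cy)=(0.4933,0.8699)
member 5 (2-4): L=2.2230, (cx,cy)=(1.0000,0.0000)
member 6 (3-4): L=2.2271, (cx,cy)=(0.5105,-0.8599)
member 7 (3-5): L=2.0598, (cx,cy)=(0.9938,0.1112)
member 8 (4-5): L=2.3291, (cx,cy)=(0.3907,0.9205)
solve A·x = −loads:
  F[0-1] = -21.3857 N (compression)
  F[0-2] = -395.7217 N (compression)
  F[1-2] = +23.3846 N (tension)
  F[1-3] = -20.6658 N (compression)
  F[2-3] = +19.4170 N (tension)
  F[2-4] = +11.0198 N (tension)
  F[3-4] = -21.5851 N (compression)
  F[3-5] = -0.0000 N (compression)
  F[4-5] = +0.0000 N (tension)
  Rx@0 = +405.4600 N
  Ry@0 = +19.0398 N
  Ry@4 = +18.5602 N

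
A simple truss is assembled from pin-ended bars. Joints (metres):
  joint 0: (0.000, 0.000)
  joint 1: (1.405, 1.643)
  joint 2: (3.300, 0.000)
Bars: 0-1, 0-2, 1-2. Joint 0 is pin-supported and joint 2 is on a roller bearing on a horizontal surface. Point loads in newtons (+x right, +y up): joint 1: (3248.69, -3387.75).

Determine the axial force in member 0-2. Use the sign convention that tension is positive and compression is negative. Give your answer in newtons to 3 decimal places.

3529.122

N=3 nodes, M=3 members, R=3 reactions → 2N=6, M+R=6
member 0 (0-1): L=2.1618, (cx,cy)=(0.6499,0.7600)
member 1 (0-2): L=3.3000, (cx,cy)=(1.0000,0.0000)
member 2 (1-2): L=2.5081, (cx,cy)=(0.7556,-0.6551)
solve A·x = −loads:
  F[0-1] = -431.4906 N (compression)
  F[0-2] = +3529.1221 N (tension)
  F[1-2] = -4670.8848 N (compression)
  Rx@0 = -3248.6900 N
  Ry@0 = +327.9359 N
  Ry@2 = +3059.8141 N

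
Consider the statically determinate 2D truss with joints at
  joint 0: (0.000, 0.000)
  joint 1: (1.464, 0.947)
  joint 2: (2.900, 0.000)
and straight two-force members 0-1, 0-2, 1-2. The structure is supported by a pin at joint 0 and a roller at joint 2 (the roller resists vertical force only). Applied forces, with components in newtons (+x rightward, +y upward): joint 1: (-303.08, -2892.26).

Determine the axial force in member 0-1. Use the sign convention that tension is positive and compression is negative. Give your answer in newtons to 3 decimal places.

-2819.089

N=3 nodes, M=3 members, R=3 reactions → 2N=6, M+R=6
member 0 (0-1): L=1.7436, (cx,cy)=(0.8396,0.5431)
member 1 (0-2): L=2.9000, (cx,cy)=(1.0000,0.0000)
member 2 (1-2): L=1.7201, (cx,cy)=(0.8348,-0.5505)
solve A·x = −loads:
  F[0-1] = -2819.0893 N (compression)
  F[0-2] = +2063.9601 N (tension)
  F[1-2] = -2472.3638 N (compression)
  Rx@0 = +303.0800 N
  Ry@0 = +1531.1387 N
  Ry@2 = +1361.1213 N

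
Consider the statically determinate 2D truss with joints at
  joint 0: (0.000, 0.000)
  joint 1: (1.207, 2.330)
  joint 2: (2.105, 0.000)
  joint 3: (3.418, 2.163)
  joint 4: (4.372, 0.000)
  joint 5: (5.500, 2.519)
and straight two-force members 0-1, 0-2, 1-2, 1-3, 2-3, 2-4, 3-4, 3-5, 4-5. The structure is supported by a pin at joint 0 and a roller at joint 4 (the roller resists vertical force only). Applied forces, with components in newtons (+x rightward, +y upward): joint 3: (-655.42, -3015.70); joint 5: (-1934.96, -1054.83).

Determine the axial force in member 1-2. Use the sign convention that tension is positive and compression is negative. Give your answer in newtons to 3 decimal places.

N=6 nodes, M=9 members, R=3 reactions → 2N=12, M+R=12
member 0 (0-1): L=2.6241, (cx,cy)=(0.4600,0.8879)
member 1 (0-2): L=2.1050, (cx,cy)=(1.0000,0.0000)
member 2 (1-2): L=2.4971, (cx,cy)=(0.3596,-0.9331)
member 3 (1-3): L=2.2173, (cx,cy)=(0.9972,-0.0753)
member 4 (2-3): L=2.5303, (cx,cy)=(0.5189,0.8548)
member 5 (2-4): L=2.2670, (cx,cy)=(1.0000,0.0000)
member 6 (3-4): L=2.3640, (cx,cy)=(0.4035,-0.9150)
member 7 (3-5): L=2.1122, (cx,cy)=(0.9857,0.1685)
member 8 (4-5): L=2.7600, (cx,cy)=(0.4087,0.9127)
solve A·x = −loads:
  F[0-1] = -2055.3520 N (compression)
  F[0-2] = -1644.9750 N (compression)
  F[1-2] = +2093.3329 N (tension)
  F[1-3] = -1703.0530 N (compression)
  F[2-3] = -2284.9935 N (compression)
  F[2-4] = +293.5324 N (tension)
  F[3-4] = -1597.3527 N (compression)
  F[3-5] = -1606.8739 N (compression)
  F[4-5] = -859.0181 N (compression)
  Rx@0 = +2590.3800 N
  Ry@0 = +1825.0154 N
  Ry@4 = +2245.5146 N

2093.333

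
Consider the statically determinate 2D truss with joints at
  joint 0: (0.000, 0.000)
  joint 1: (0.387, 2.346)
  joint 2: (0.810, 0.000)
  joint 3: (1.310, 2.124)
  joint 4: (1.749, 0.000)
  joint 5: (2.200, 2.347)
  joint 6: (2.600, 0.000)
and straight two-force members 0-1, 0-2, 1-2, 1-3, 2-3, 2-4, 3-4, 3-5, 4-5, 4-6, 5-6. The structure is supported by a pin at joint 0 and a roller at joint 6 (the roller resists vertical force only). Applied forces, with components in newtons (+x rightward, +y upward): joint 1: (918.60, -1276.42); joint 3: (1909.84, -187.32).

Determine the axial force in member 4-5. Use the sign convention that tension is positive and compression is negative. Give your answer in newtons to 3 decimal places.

N=7 nodes, M=11 members, R=3 reactions → 2N=14, M+R=14
member 0 (0-1): L=2.3777, (cx,cy)=(0.1628,0.9867)
member 1 (0-2): L=0.8100, (cx,cy)=(1.0000,0.0000)
member 2 (1-2): L=2.3838, (cx,cy)=(0.1774,-0.9841)
member 3 (1-3): L=0.9493, (cx,cy)=(0.9723,-0.2339)
member 4 (2-3): L=2.1821, (cx,cy)=(0.2291,0.9734)
member 5 (2-4): L=0.9390, (cx,cy)=(1.0000,0.0000)
member 6 (3-4): L=2.1689, (cx,cy)=(0.2024,-0.9793)
member 7 (3-5): L=0.9175, (cx,cy)=(0.9700,0.2430)
member 8 (4-5): L=2.3899, (cx,cy)=(0.1887,0.9820)
member 9 (4-6): L=0.8510, (cx,cy)=(1.0000,0.0000)
member 10 (5-6): L=2.3808, (cx,cy)=(0.1680,-0.9858)
solve A·x = −loads:
  F[0-1] = +1226.0316 N (tension)
  F[0-2] = +2628.8887 N (tension)
  F[1-2] = -2457.0118 N (compression)
  F[1-3] = -291.1354 N (compression)
  F[2-3] = +2484.1151 N (tension)
  F[2-4] = +1623.6890 N (tension)
  F[3-4] = -2990.4918 N (compression)
  F[3-5] = -1049.8727 N (compression)
  F[4-5] = +2982.1727 N (tension)
  F[4-6] = +455.6324 N (tension)
  F[5-6] = -2711.9717 N (compression)
  Rx@0 = -2828.4400 N
  Ry@0 = -1209.6829 N
  Ry@6 = +2673.4229 N

2982.173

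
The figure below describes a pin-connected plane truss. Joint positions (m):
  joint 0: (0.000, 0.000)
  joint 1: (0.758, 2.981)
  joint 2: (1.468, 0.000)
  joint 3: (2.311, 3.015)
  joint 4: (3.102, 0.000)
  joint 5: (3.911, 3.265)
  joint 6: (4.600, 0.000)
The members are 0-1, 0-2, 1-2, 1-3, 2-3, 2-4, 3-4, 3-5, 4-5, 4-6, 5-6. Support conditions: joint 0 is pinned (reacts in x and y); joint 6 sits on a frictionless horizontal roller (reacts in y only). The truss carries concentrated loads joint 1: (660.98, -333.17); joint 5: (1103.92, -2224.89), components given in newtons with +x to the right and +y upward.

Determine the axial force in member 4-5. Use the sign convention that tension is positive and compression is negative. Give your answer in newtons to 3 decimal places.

N=7 nodes, M=11 members, R=3 reactions → 2N=14, M+R=14
member 0 (0-1): L=3.0759, (cx,cy)=(0.2464,0.9692)
member 1 (0-2): L=1.4680, (cx,cy)=(1.0000,0.0000)
member 2 (1-2): L=3.0644, (cx,cy)=(0.2317,-0.9728)
member 3 (1-3): L=1.5534, (cx,cy)=(0.9998,0.0219)
member 4 (2-3): L=3.1306, (cx,cy)=(0.2693,0.9631)
member 5 (2-4): L=1.6340, (cx,cy)=(1.0000,0.0000)
member 6 (3-4): L=3.1170, (cx,cy)=(0.2538,-0.9673)
member 7 (3-5): L=1.6194, (cx,cy)=(0.9880,0.1544)
member 8 (4-5): L=3.3637, (cx,cy)=(0.2405,0.9706)
member 9 (4-6): L=1.4980, (cx,cy)=(1.0000,0.0000)
member 10 (5-6): L=3.3369, (cx,cy)=(0.2065,-0.9785)
solve A·x = −loads:
  F[0-1] = +619.4728 N (tension)
  F[0-2] = +1612.2402 N (tension)
  F[1-2] = -966.0538 N (compression)
  F[1-3] = -284.5595 N (compression)
  F[2-3] = +975.8092 N (tension)
  F[2-4] = +1125.6508 N (tension)
  F[3-4] = -930.4975 N (compression)
  F[3-5] = +216.9999 N (tension)
  F[4-5] = +927.2553 N (tension)
  F[4-6] = +666.5105 N (tension)
  F[5-6] = -3227.9873 N (compression)
  Rx@0 = -1764.9000 N
  Ry@0 = -600.3678 N
  Ry@6 = +3158.4278 N

927.255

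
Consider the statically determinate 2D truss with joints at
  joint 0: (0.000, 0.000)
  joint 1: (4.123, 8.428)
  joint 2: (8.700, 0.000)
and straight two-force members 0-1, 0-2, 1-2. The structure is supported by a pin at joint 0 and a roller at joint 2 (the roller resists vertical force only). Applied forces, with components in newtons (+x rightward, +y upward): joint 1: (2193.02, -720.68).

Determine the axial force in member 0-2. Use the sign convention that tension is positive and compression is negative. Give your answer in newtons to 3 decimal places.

1339.208

N=3 nodes, M=3 members, R=3 reactions → 2N=6, M+R=6
member 0 (0-1): L=9.3824, (cx,cy)=(0.4394,0.8983)
member 1 (0-2): L=8.7000, (cx,cy)=(1.0000,0.0000)
member 2 (1-2): L=9.5906, (cx,cy)=(0.4772,-0.8788)
solve A·x = −loads:
  F[0-1] = +1942.9644 N (tension)
  F[0-2] = +1339.2084 N (tension)
  F[1-2] = -2806.1716 N (compression)
  Rx@0 = -2193.0200 N
  Ry@0 = -1745.3127 N
  Ry@2 = +2465.9927 N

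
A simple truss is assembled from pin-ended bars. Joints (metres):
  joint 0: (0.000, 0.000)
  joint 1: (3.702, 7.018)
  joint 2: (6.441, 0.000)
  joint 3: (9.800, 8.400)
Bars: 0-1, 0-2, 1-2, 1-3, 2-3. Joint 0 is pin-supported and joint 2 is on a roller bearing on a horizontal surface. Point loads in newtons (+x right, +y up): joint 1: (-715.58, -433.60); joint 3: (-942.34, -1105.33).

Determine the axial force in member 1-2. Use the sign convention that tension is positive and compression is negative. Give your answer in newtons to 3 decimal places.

N=4 nodes, M=5 members, R=3 reactions → 2N=8, M+R=8
member 0 (0-1): L=7.9346, (cx,cy)=(0.4666,0.8845)
member 1 (0-2): L=6.4410, (cx,cy)=(1.0000,0.0000)
member 2 (1-2): L=7.5336, (cx,cy)=(0.3636,-0.9316)
member 3 (1-3): L=6.2526, (cx,cy)=(0.9753,0.2210)
member 4 (2-3): L=9.0467, (cx,cy)=(0.3713,0.9285)
solve A·x = −loads:
  F[0-1] = -1827.7114 N (compression)
  F[0-2] = -805.1703 N (compression)
  F[1-2] = +1136.0357 N (tension)
  F[1-3] = -564.1548 N (compression)
  F[2-3] = -1056.1348 N (compression)
  Rx@0 = +1657.9200 N
  Ry@0 = +1616.5849 N
  Ry@2 = -77.6549 N

1136.036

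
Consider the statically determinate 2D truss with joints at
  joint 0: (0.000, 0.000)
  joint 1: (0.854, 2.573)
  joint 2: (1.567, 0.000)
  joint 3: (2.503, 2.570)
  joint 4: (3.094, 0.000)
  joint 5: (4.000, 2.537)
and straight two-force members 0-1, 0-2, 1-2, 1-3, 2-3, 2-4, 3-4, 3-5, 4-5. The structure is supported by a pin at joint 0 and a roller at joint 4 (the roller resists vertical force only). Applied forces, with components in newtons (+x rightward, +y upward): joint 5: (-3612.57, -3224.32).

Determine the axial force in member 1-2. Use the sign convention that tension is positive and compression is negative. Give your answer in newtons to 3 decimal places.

N=6 nodes, M=9 members, R=3 reactions → 2N=12, M+R=12
member 0 (0-1): L=2.7110, (cx,cy)=(0.3150,0.9491)
member 1 (0-2): L=1.5670, (cx,cy)=(1.0000,0.0000)
member 2 (1-2): L=2.6700, (cx,cy)=(0.2670,-0.9637)
member 3 (1-3): L=1.6490, (cx,cy)=(1.0000,-0.0018)
member 4 (2-3): L=2.7351, (cx,cy)=(0.3422,0.9396)
member 5 (2-4): L=1.5270, (cx,cy)=(1.0000,0.0000)
member 6 (3-4): L=2.6371, (cx,cy)=(0.2241,-0.9746)
member 7 (3-5): L=1.4974, (cx,cy)=(0.9998,-0.0220)
member 8 (4-5): L=2.6939, (cx,cy)=(0.3363,0.9418)
solve A·x = −loads:
  F[0-1] = -2126.3070 N (compression)
  F[0-2] = -2942.7615 N (compression)
  F[1-2] = +2096.4237 N (tension)
  F[1-3] = -1229.6500 N (compression)
  F[2-3] = -2150.1083 N (compression)
  F[2-4] = -1647.1277 N (compression)
  F[3-4] = +2125.9594 N (tension)
  F[3-5] = -2442.4879 N (compression)
  F[4-5] = -3480.9113 N (compression)
  Rx@0 = +3612.5700 N
  Ry@0 = +2018.0531 N
  Ry@4 = +1206.2669 N

2096.424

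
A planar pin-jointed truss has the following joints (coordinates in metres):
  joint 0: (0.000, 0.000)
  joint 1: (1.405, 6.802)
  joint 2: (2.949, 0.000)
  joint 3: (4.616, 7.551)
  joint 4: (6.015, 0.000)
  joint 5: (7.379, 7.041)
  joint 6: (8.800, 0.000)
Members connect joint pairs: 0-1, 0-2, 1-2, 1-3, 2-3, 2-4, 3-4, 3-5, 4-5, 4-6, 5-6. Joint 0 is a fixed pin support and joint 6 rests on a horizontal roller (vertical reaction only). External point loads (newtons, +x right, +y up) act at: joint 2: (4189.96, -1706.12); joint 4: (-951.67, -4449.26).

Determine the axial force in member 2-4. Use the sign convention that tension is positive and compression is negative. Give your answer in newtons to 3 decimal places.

N=7 nodes, M=11 members, R=3 reactions → 2N=14, M+R=14
member 0 (0-1): L=6.9456, (cx,cy)=(0.2023,0.9793)
member 1 (0-2): L=2.9490, (cx,cy)=(1.0000,0.0000)
member 2 (1-2): L=6.9750, (cx,cy)=(0.2214,-0.9752)
member 3 (1-3): L=3.2972, (cx,cy)=(0.9739,0.2272)
member 4 (2-3): L=7.7328, (cx,cy)=(0.2156,0.9765)
member 5 (2-4): L=3.0660, (cx,cy)=(1.0000,0.0000)
member 6 (3-4): L=7.6795, (cx,cy)=(0.1822,-0.9833)
member 7 (3-5): L=2.8097, (cx,cy)=(0.9834,-0.1815)
member 8 (4-5): L=7.1719, (cx,cy)=(0.1902,0.9817)
member 9 (4-6): L=2.7850, (cx,cy)=(1.0000,0.0000)
member 10 (5-6): L=7.1830, (cx,cy)=(0.1978,-0.9802)
solve A·x = −loads:
  F[0-1] = -2596.1372 N (compression)
  F[0-2] = +3763.4538 N (tension)
  F[1-2] = +2356.7418 N (tension)
  F[1-3] = -1074.9569 N (compression)
  F[2-3] = -606.4141 N (compression)
  F[2-4] = +225.9117 N (tension)
  F[3-4] = +1109.5840 N (tension)
  F[3-5] = -1403.0251 N (compression)
  F[4-5] = +3420.6777 N (tension)
  F[4-6] = +729.1509 N (tension)
  F[5-6] = -3685.7579 N (compression)
  Rx@0 = -3238.2900 N
  Ry@0 = +2542.4656 N
  Ry@6 = +3612.9144 N

225.912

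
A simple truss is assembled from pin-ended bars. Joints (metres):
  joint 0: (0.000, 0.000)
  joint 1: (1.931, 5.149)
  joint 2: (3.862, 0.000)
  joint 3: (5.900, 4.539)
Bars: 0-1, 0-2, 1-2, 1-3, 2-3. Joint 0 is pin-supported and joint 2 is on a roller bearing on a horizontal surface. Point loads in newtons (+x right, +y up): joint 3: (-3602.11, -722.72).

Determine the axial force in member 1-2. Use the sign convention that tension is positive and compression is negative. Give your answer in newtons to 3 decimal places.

N=4 nodes, M=5 members, R=3 reactions → 2N=8, M+R=8
member 0 (0-1): L=5.4992, (cx,cy)=(0.3511,0.9363)
member 1 (0-2): L=3.8620, (cx,cy)=(1.0000,0.0000)
member 2 (1-2): L=5.4992, (cx,cy)=(0.3511,-0.9363)
member 3 (1-3): L=4.0156, (cx,cy)=(0.9884,-0.1519)
member 4 (2-3): L=4.9755, (cx,cy)=(0.4096,0.9123)
solve A·x = −loads:
  F[0-1] = -4114.1504 N (compression)
  F[0-2] = -2157.4534 N (compression)
  F[1-2] = +4617.4197 N (tension)
  F[1-3] = -3102.0329 N (compression)
  F[2-3] = -1308.7689 N (compression)
  Rx@0 = +3602.1100 N
  Ry@0 = +3852.1683 N
  Ry@2 = -3129.4483 N

4617.420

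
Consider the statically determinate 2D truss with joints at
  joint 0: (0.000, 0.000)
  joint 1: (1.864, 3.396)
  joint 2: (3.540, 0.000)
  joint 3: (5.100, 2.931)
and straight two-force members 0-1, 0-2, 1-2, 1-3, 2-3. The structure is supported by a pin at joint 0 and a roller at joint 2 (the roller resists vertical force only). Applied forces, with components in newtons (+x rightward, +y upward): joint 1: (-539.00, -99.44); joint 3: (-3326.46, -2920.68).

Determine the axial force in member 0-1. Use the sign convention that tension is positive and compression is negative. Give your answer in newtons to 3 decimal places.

-2317.136

N=4 nodes, M=5 members, R=3 reactions → 2N=8, M+R=8
member 0 (0-1): L=3.8739, (cx,cy)=(0.4812,0.8766)
member 1 (0-2): L=3.5400, (cx,cy)=(1.0000,0.0000)
member 2 (1-2): L=3.7871, (cx,cy)=(0.4426,-0.8967)
member 3 (1-3): L=3.2692, (cx,cy)=(0.9898,-0.1422)
member 4 (2-3): L=3.3203, (cx,cy)=(0.4698,0.8828)
solve A·x = −loads:
  F[0-1] = -2317.1365 N (compression)
  F[0-2] = -2750.5339 N (compression)
  F[1-2] = +2418.0542 N (tension)
  F[1-3] = -1662.9680 N (compression)
  F[2-3] = -3576.5530 N (compression)
  Rx@0 = +3865.4600 N
  Ry@0 = +2031.2709 N
  Ry@2 = +988.8491 N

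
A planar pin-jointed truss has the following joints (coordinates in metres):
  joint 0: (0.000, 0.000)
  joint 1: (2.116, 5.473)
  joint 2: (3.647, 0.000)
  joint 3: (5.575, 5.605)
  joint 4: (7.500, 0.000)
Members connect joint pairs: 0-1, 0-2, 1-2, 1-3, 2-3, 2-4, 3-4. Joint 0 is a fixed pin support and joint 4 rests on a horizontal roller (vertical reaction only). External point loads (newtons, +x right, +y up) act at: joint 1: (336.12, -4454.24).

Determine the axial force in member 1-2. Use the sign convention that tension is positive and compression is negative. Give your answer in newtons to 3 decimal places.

N=5 nodes, M=7 members, R=3 reactions → 2N=10, M+R=10
member 0 (0-1): L=5.8678, (cx,cy)=(0.3606,0.9327)
member 1 (0-2): L=3.6470, (cx,cy)=(1.0000,0.0000)
member 2 (1-2): L=5.6831, (cx,cy)=(0.2694,-0.9630)
member 3 (1-3): L=3.4615, (cx,cy)=(0.9993,0.0381)
member 4 (2-3): L=5.9273, (cx,cy)=(0.3253,0.9456)
member 5 (2-4): L=3.8530, (cx,cy)=(1.0000,0.0000)
member 6 (3-4): L=5.9264, (cx,cy)=(0.3248,-0.9458)
solve A·x = −loads:
  F[0-1] = -3165.2424 N (compression)
  F[0-2] = +1477.5431 N (tension)
  F[1-2] = -1601.0851 N (compression)
  F[1-3] = -1046.9803 N (compression)
  F[2-3] = +1630.5624 N (tension)
  F[2-4] = +515.8408 N (tension)
  F[3-4] = -1588.0800 N (compression)
  Rx@0 = -336.1200 N
  Ry@0 = +2952.2725 N
  Ry@4 = +1501.9675 N

-1601.085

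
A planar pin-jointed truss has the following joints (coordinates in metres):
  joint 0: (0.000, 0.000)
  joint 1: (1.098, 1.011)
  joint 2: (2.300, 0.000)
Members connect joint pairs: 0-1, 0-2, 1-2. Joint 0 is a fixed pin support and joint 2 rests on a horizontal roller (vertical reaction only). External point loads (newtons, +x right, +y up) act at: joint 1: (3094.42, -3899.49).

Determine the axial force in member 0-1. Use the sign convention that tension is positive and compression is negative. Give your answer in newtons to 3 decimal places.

N=3 nodes, M=3 members, R=3 reactions → 2N=6, M+R=6
member 0 (0-1): L=1.4926, (cx,cy)=(0.7357,0.6774)
member 1 (0-2): L=2.3000, (cx,cy)=(1.0000,0.0000)
member 2 (1-2): L=1.5706, (cx,cy)=(0.7653,-0.6437)
solve A·x = −loads:
  F[0-1] = -1000.5118 N (compression)
  F[0-2] = +3830.4471 N (tension)
  F[1-2] = -5005.2177 N (compression)
  Rx@0 = -3094.4200 N
  Ry@0 = +677.7080 N
  Ry@2 = +3221.7820 N

-1000.512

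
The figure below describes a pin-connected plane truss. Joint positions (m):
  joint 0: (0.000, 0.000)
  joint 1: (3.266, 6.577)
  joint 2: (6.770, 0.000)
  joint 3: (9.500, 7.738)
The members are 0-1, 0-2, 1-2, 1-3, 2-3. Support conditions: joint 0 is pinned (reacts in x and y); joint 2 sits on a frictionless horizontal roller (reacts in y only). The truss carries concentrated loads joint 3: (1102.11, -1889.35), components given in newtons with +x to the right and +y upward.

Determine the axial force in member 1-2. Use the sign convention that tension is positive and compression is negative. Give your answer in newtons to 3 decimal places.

N=4 nodes, M=5 members, R=3 reactions → 2N=8, M+R=8
member 0 (0-1): L=7.3433, (cx,cy)=(0.4448,0.8956)
member 1 (0-2): L=6.7700, (cx,cy)=(1.0000,0.0000)
member 2 (1-2): L=7.4522, (cx,cy)=(0.4702,-0.8826)
member 3 (1-3): L=6.3412, (cx,cy)=(0.9831,0.1831)
member 4 (2-3): L=8.2055, (cx,cy)=(0.3327,0.9430)
solve A·x = −loads:
  F[0-1] = +2257.1035 N (tension)
  F[0-2] = +98.2391 N (tension)
  F[1-2] = -1891.1049 N (compression)
  F[1-3] = +1925.6148 N (tension)
  F[2-3] = -2377.3436 N (compression)
  Rx@0 = -1102.1100 N
  Ry@0 = -2021.5735 N
  Ry@2 = +3910.9235 N

-1891.105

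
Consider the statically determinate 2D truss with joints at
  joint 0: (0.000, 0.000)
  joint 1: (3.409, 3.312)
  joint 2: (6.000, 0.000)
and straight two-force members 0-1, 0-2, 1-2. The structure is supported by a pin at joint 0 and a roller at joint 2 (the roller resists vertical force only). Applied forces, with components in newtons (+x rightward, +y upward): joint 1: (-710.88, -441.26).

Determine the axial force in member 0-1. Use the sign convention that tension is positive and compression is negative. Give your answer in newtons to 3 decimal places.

-836.585

N=3 nodes, M=3 members, R=3 reactions → 2N=6, M+R=6
member 0 (0-1): L=4.7530, (cx,cy)=(0.7172,0.6968)
member 1 (0-2): L=6.0000, (cx,cy)=(1.0000,0.0000)
member 2 (1-2): L=4.2051, (cx,cy)=(0.6162,-0.7876)
solve A·x = −loads:
  F[0-1] = -836.5848 N (compression)
  F[0-2] = -110.8502 N (compression)
  F[1-2] = +179.9046 N (tension)
  Rx@0 = +710.8800 N
  Ry@0 = +582.9565 N
  Ry@2 = -141.6965 N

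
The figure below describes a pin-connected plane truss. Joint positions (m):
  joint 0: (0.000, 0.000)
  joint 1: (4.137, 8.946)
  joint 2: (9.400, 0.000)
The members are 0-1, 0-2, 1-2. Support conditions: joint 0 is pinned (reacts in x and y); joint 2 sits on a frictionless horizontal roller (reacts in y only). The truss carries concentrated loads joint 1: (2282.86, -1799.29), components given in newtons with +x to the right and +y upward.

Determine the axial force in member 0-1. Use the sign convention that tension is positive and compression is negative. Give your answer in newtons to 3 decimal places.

N=3 nodes, M=3 members, R=3 reactions → 2N=6, M+R=6
member 0 (0-1): L=9.8563, (cx,cy)=(0.4197,0.9076)
member 1 (0-2): L=9.4000, (cx,cy)=(1.0000,0.0000)
member 2 (1-2): L=10.3793, (cx,cy)=(0.5071,-0.8619)
solve A·x = −loads:
  F[0-1] = +1283.7494 N (tension)
  F[0-2] = +1744.0272 N (tension)
  F[1-2] = -3439.4451 N (compression)
  Rx@0 = -2282.8600 N
  Ry@0 = -1165.1917 N
  Ry@2 = +2964.4817 N

1283.749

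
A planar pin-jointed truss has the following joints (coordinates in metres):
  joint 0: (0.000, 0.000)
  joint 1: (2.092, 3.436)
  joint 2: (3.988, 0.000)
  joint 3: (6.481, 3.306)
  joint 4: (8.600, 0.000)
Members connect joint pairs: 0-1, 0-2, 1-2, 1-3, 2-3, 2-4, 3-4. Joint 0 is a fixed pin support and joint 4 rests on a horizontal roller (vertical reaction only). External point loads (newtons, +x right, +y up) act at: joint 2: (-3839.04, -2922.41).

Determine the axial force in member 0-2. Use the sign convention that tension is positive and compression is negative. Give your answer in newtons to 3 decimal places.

N=5 nodes, M=7 members, R=3 reactions → 2N=10, M+R=10
member 0 (0-1): L=4.0228, (cx,cy)=(0.5200,0.8541)
member 1 (0-2): L=3.9880, (cx,cy)=(1.0000,0.0000)
member 2 (1-2): L=3.9244, (cx,cy)=(0.4831,-0.8755)
member 3 (1-3): L=4.3909, (cx,cy)=(0.9996,-0.0296)
member 4 (2-3): L=4.1406, (cx,cy)=(0.6021,0.7984)
member 5 (2-4): L=4.6120, (cx,cy)=(1.0000,0.0000)
member 6 (3-4): L=3.9268, (cx,cy)=(0.5396,-0.8419)
solve A·x = −loads:
  F[0-1] = -1834.8580 N (compression)
  F[0-2] = -2884.8376 N (compression)
  F[1-2] = +1852.5548 N (tension)
  F[1-3] = -1850.0405 N (compression)
  F[2-3] = +1628.7034 N (tension)
  F[2-4] = +868.6123 N (tension)
  F[3-4] = -1609.6606 N (compression)
  Rx@0 = +3839.0400 N
  Ry@0 = +1567.2273 N
  Ry@4 = +1355.1827 N

-2884.838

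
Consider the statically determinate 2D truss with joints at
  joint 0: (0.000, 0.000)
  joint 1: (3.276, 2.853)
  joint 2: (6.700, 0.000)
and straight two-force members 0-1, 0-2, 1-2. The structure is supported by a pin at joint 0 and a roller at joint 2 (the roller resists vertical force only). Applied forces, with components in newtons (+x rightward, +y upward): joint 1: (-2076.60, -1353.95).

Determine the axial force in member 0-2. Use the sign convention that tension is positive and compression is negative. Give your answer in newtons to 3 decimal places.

-266.718

N=3 nodes, M=3 members, R=3 reactions → 2N=6, M+R=6
member 0 (0-1): L=4.3442, (cx,cy)=(0.7541,0.6567)
member 1 (0-2): L=6.7000, (cx,cy)=(1.0000,0.0000)
member 2 (1-2): L=4.4568, (cx,cy)=(0.7683,-0.6401)
solve A·x = −loads:
  F[0-1] = -2400.0094 N (compression)
  F[0-2] = -266.7177 N (compression)
  F[1-2] = +347.1720 N (tension)
  Rx@0 = +2076.6000 N
  Ry@0 = +1576.1887 N
  Ry@2 = -222.2387 N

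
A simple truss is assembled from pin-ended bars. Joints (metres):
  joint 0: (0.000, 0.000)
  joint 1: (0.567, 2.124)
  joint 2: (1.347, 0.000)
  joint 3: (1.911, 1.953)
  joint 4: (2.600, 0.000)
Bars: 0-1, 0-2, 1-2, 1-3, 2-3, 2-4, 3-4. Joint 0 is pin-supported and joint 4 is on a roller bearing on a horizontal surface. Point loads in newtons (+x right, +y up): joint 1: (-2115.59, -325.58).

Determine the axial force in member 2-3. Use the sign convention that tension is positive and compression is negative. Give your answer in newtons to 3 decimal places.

N=5 nodes, M=7 members, R=3 reactions → 2N=10, M+R=10
member 0 (0-1): L=2.1984, (cx,cy)=(0.2579,0.9662)
member 1 (0-2): L=1.3470, (cx,cy)=(1.0000,0.0000)
member 2 (1-2): L=2.2627, (cx,cy)=(0.3447,-0.9387)
member 3 (1-3): L=1.3548, (cx,cy)=(0.9920,-0.1262)
member 4 (2-3): L=2.0328, (cx,cy)=(0.2774,0.9607)
member 5 (2-4): L=1.2530, (cx,cy)=(1.0000,0.0000)
member 6 (3-4): L=2.0710, (cx,cy)=(0.3327,-0.9430)
solve A·x = −loads:
  F[0-1] = -2052.2880 N (compression)
  F[0-2] = -1586.2691 N (compression)
  F[1-2] = +1626.4809 N (tension)
  F[1-3] = +1033.8530 N (tension)
  F[2-3] = -1589.1758 N (compression)
  F[2-4] = -584.6702 N (compression)
  F[3-4] = +1757.3823 N (tension)
  Rx@0 = +2115.5900 N
  Ry@0 = +1982.8528 N
  Ry@4 = -1657.2728 N

-1589.176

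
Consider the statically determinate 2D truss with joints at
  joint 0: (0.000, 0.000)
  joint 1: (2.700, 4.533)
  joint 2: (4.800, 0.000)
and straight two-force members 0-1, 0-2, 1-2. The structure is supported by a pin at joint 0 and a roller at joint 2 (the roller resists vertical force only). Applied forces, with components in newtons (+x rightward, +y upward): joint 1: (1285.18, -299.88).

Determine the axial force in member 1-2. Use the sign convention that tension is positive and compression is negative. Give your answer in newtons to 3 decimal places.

N=3 nodes, M=3 members, R=3 reactions → 2N=6, M+R=6
member 0 (0-1): L=5.2762, (cx,cy)=(0.5117,0.8591)
member 1 (0-2): L=4.8000, (cx,cy)=(1.0000,0.0000)
member 2 (1-2): L=4.9958, (cx,cy)=(0.4204,-0.9074)
solve A·x = −loads:
  F[0-1] = +1259.9683 N (tension)
  F[0-2] = +640.4117 N (tension)
  F[1-2] = -1523.5111 N (compression)
  Rx@0 = -1285.1800 N
  Ry@0 = -1082.4944 N
  Ry@2 = +1382.3744 N

-1523.511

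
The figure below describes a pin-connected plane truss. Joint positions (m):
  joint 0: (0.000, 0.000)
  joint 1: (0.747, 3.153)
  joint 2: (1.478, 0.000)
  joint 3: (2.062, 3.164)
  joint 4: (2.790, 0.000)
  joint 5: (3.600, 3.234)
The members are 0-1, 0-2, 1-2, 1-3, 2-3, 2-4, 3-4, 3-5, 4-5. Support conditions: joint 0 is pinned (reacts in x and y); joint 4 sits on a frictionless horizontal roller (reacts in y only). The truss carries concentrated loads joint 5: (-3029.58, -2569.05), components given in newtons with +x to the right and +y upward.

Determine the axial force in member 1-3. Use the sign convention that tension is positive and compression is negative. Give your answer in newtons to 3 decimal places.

N=6 nodes, M=9 members, R=3 reactions → 2N=12, M+R=12
member 0 (0-1): L=3.2403, (cx,cy)=(0.2305,0.9731)
member 1 (0-2): L=1.4780, (cx,cy)=(1.0000,0.0000)
member 2 (1-2): L=3.2366, (cx,cy)=(0.2259,-0.9742)
member 3 (1-3): L=1.3150, (cx,cy)=(1.0000,0.0084)
member 4 (2-3): L=3.2174, (cx,cy)=(0.1815,0.9834)
member 5 (2-4): L=1.3120, (cx,cy)=(1.0000,0.0000)
member 6 (3-4): L=3.2467, (cx,cy)=(0.2242,-0.9745)
member 7 (3-5): L=1.5396, (cx,cy)=(0.9990,0.0455)
member 8 (4-5): L=3.3339, (cx,cy)=(0.2430,0.9700)
solve A·x = −loads:
  F[0-1] = -2842.4171 N (compression)
  F[0-2] = -2374.3017 N (compression)
  F[1-2] = +2828.1028 N (tension)
  F[1-3] = -1294.0569 N (compression)
  F[2-3] = -2801.5658 N (compression)
  F[2-4] = -1227.0548 N (compression)
  F[3-4] = +2725.3985 N (tension)
  F[3-5] = -2416.1389 N (compression)
  F[4-5] = -2535.1585 N (compression)
  Rx@0 = +3029.5800 N
  Ry@0 = +2765.8535 N
  Ry@4 = -196.8035 N

-1294.057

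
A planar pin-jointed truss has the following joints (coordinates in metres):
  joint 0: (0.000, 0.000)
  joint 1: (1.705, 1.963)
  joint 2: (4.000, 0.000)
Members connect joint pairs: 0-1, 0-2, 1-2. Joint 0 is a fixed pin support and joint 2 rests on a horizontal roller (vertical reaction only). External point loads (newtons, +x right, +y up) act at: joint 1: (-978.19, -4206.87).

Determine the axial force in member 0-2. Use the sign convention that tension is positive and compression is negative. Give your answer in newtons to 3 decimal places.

N=3 nodes, M=3 members, R=3 reactions → 2N=6, M+R=6
member 0 (0-1): L=2.6001, (cx,cy)=(0.6558,0.7550)
member 1 (0-2): L=4.0000, (cx,cy)=(1.0000,0.0000)
member 2 (1-2): L=3.0200, (cx,cy)=(0.7599,-0.6500)
solve A·x = −loads:
  F[0-1] = -3832.8778 N (compression)
  F[0-2] = +1535.2201 N (tension)
  F[1-2] = -2020.2018 N (compression)
  Rx@0 = +978.1900 N
  Ry@0 = +2893.7384 N
  Ry@2 = +1313.1316 N

1535.220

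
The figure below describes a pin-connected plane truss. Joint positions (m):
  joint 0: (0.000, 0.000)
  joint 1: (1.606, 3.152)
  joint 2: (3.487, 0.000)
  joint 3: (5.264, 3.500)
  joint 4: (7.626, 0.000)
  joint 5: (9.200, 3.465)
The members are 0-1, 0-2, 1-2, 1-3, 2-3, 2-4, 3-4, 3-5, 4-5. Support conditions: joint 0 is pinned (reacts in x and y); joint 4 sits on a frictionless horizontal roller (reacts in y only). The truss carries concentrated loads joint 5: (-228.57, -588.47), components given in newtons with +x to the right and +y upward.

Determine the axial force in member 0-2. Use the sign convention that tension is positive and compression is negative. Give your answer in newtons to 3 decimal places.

-237.540

N=6 nodes, M=9 members, R=3 reactions → 2N=12, M+R=12
member 0 (0-1): L=3.5376, (cx,cy)=(0.4540,0.8910)
member 1 (0-2): L=3.4870, (cx,cy)=(1.0000,0.0000)
member 2 (1-2): L=3.6706, (cx,cy)=(0.5125,-0.8587)
member 3 (1-3): L=3.6745, (cx,cy)=(0.9955,0.0947)
member 4 (2-3): L=3.9253, (cx,cy)=(0.4527,0.8917)
member 5 (2-4): L=4.1390, (cx,cy)=(1.0000,0.0000)
member 6 (3-4): L=4.2224, (cx,cy)=(0.5594,-0.8289)
member 7 (3-5): L=3.9362, (cx,cy)=(1.0000,-0.0089)
member 8 (4-5): L=3.8057, (cx,cy)=(0.4136,0.9105)
solve A·x = −loads:
  F[0-1] = +19.7586 N (tension)
  F[0-2] = -237.5401 N (compression)
  F[1-2] = -18.4599 N (compression)
  F[1-3] = +18.5131 N (tension)
  F[2-3] = +17.7779 N (tension)
  F[2-4] = -255.0481 N (compression)
  F[3-4] = -21.6530 N (compression)
  F[3-5] = +38.5922 N (tension)
  F[4-5] = -645.9628 N (compression)
  Rx@0 = +228.5700 N
  Ry@0 = -17.6051 N
  Ry@4 = +606.0751 N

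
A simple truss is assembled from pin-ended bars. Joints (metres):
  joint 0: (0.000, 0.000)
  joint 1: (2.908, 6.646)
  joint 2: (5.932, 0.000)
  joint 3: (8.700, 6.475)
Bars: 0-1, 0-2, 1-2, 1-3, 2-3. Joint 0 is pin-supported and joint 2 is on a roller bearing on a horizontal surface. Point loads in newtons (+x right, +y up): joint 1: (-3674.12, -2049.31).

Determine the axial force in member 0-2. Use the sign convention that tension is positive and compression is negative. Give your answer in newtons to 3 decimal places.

-1415.872

N=4 nodes, M=5 members, R=3 reactions → 2N=8, M+R=8
member 0 (0-1): L=7.2544, (cx,cy)=(0.4009,0.9161)
member 1 (0-2): L=5.9320, (cx,cy)=(1.0000,0.0000)
member 2 (1-2): L=7.3016, (cx,cy)=(0.4142,-0.9102)
member 3 (1-3): L=5.7945, (cx,cy)=(0.9996,-0.0295)
member 4 (2-3): L=7.0418, (cx,cy)=(0.3931,0.9195)
solve A·x = −loads:
  F[0-1] = -5633.4770 N (compression)
  F[0-2] = -1415.8719 N (compression)
  F[1-2] = +3418.7108 N (tension)
  F[1-3] = +0.0000 N (tension)
  F[2-3] = -0.0000 N (compression)
  Rx@0 = +3674.1200 N
  Ry@0 = +5161.0443 N
  Ry@2 = -3111.7343 N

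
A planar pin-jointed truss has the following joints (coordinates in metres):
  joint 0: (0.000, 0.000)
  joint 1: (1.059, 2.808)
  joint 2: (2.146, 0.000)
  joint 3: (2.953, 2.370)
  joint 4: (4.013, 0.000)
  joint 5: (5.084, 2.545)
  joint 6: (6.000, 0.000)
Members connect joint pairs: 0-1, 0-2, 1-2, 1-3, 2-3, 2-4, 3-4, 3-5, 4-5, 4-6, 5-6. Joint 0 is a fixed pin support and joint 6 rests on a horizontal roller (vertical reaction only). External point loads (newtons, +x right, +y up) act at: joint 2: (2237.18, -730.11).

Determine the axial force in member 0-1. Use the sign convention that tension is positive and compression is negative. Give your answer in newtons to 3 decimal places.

N=7 nodes, M=11 members, R=3 reactions → 2N=14, M+R=14
member 0 (0-1): L=3.0011, (cx,cy)=(0.3529,0.9357)
member 1 (0-2): L=2.1460, (cx,cy)=(1.0000,0.0000)
member 2 (1-2): L=3.0111, (cx,cy)=(0.3610,-0.9326)
member 3 (1-3): L=1.9440, (cx,cy)=(0.9743,-0.2253)
member 4 (2-3): L=2.5036, (cx,cy)=(0.3223,0.9466)
member 5 (2-4): L=1.8670, (cx,cy)=(1.0000,0.0000)
member 6 (3-4): L=2.5962, (cx,cy)=(0.4083,-0.9129)
member 7 (3-5): L=2.1382, (cx,cy)=(0.9966,0.0818)
member 8 (4-5): L=2.7612, (cx,cy)=(0.3879,0.9217)
member 9 (4-6): L=1.9870, (cx,cy)=(1.0000,0.0000)
member 10 (5-6): L=2.7048, (cx,cy)=(0.3387,-0.9409)
solve A·x = −loads:
  F[0-1] = -501.2172 N (compression)
  F[0-2] = +2414.0473 N (tension)
  F[1-2] = +600.5037 N (tension)
  F[1-3] = -404.0403 N (compression)
  F[2-3] = +179.6924 N (tension)
  F[2-4] = +335.7306 N (tension)
  F[3-4] = -305.0626 N (compression)
  F[3-5] = -211.8900 N (compression)
  F[4-5] = +302.1321 N (tension)
  F[4-6] = +93.9884 N (tension)
  F[5-6] = -277.5353 N (compression)
  Rx@0 = -2237.1800 N
  Ry@0 = +468.9740 N
  Ry@6 = +261.1360 N

-501.217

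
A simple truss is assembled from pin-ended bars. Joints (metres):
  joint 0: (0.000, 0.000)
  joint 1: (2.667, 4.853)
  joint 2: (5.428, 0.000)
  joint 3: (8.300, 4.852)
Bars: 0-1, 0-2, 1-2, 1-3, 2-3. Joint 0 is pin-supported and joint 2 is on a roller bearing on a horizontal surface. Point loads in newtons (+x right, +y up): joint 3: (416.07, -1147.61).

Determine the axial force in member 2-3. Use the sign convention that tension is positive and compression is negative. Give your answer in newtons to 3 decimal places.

N=4 nodes, M=5 members, R=3 reactions → 2N=8, M+R=8
member 0 (0-1): L=5.5376, (cx,cy)=(0.4816,0.8764)
member 1 (0-2): L=5.4280, (cx,cy)=(1.0000,0.0000)
member 2 (1-2): L=5.5834, (cx,cy)=(0.4945,-0.8692)
member 3 (1-3): L=5.6330, (cx,cy)=(1.0000,-0.0002)
member 4 (2-3): L=5.6383, (cx,cy)=(0.5094,0.8605)
solve A·x = −loads:
  F[0-1] = +1117.2418 N (tension)
  F[0-2] = -122.0167 N (compression)
  F[1-2] = -1126.7221 N (compression)
  F[1-3] = +1095.2492 N (tension)
  F[2-3] = -1333.3592 N (compression)
  Rx@0 = -416.0700 N
  Ry@0 = -979.1281 N
  Ry@2 = +2126.7381 N

-1333.359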